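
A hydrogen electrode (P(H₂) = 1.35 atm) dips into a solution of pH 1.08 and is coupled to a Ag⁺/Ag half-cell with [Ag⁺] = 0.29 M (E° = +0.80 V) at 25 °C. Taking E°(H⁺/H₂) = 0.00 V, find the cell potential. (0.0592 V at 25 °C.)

The Ag⁺/Ag couple is the cathode, so E°_cell = 0.80 V; n = 2.
[H⁺] = 10^(−1.08) = 0.083 M, and Q = [H⁺]^2 / ([Ag⁺]^2·P(H₂)) = 0.0609.
E = E° − (0.0592/2) log Q = 0.80 − (0.0592/2)(-1.215) = 0.836 V.

0.84 V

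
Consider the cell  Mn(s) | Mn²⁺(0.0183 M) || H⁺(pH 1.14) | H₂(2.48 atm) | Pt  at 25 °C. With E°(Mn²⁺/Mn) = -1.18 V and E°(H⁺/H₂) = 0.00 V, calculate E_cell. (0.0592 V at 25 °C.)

1.15 V

The hydrogen couple is the cathode, so E°_cell = 1.18 V; n = 2.
[H⁺] = 10^(−1.14) = 0.072 M, and Q = [Mn²⁺]·P(H₂) / [H⁺]^2 = 8.65.
E = E° − (0.0592/2) log Q = 1.18 − (0.0592/2)(0.937) = 1.152 V.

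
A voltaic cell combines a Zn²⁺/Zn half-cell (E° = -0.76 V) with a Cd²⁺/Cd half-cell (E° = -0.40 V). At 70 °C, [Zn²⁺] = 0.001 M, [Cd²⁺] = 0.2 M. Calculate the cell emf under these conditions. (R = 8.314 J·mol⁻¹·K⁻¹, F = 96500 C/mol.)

The Cd²⁺/Cd couple has the higher reduction potential and acts as the cathode, so E°_cell = -0.40 − (-0.76) = 0.36 V.
Balancing electrons gives n = 2; the reaction quotient is Q = [Zn²⁺]/[Cd²⁺] = 0.00500.
E = E° − (RT/nF) ln Q = 0.36 − (8.314×343)/(2×96500) × (-5.298) = 0.360 + 0.078 = 0.438 V.

0.438 V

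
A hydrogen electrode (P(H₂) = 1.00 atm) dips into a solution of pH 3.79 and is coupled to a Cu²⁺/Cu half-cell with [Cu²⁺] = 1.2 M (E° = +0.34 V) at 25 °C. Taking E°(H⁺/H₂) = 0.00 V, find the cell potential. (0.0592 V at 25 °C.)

The Cu²⁺/Cu couple is the cathode, so E°_cell = 0.34 V; n = 2.
[H⁺] = 10^(−3.79) = 1.6 × 10^-4 M, and Q = [H⁺]^2 / ([Cu²⁺]·P(H₂)) = 2.19 × 10^-8.
E = E° − (0.0592/2) log Q = 0.34 − (0.0592/2)(-7.659) = 0.567 V.

0.57 V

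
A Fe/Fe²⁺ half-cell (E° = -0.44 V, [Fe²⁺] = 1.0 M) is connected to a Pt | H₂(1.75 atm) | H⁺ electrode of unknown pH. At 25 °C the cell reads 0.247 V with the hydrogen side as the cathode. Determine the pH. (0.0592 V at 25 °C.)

E°_cell = 0.44 V and n = 2.
log Q = n(E° − E)/0.0592 = 2×(0.44 − 0.247)/0.0592 = 6.520.
With Q = [Fe²⁺]·P(H₂) / [H⁺]^2, solving for [H⁺] gives log[H⁺] = -3.139, so pH = 3.14.

pH = 3.14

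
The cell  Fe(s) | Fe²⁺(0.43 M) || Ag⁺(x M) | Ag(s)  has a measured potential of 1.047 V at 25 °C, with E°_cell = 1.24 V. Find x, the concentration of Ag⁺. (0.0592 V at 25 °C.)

3.6 × 10^-4 M

From the Nernst equation, log Q = n(E° − E)/0.0592 = 2(1.24 − 1.047)/0.0592 = 6.520, so Q = 3.31 × 10^6.
With Q = [Fe²⁺]/[Ag⁺]^2 and the known concentrations, [Ag⁺]^2 in the denominator gives [Ag⁺] = 3.6 × 10^-4 M.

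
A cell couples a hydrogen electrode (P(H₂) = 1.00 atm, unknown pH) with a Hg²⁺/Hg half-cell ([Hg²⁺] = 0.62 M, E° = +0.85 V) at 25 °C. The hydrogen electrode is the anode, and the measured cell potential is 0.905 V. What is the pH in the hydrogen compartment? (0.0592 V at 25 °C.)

pH = 1.03

E°_cell = 0.85 V and n = 2.
log Q = n(E° − E)/0.0592 = 2×(0.85 − 0.905)/0.0592 = -1.858.
With Q = [H⁺]^2 / ([Hg²⁺]·P(H₂)), solving for [H⁺] gives log[H⁺] = -1.033, so pH = 1.03.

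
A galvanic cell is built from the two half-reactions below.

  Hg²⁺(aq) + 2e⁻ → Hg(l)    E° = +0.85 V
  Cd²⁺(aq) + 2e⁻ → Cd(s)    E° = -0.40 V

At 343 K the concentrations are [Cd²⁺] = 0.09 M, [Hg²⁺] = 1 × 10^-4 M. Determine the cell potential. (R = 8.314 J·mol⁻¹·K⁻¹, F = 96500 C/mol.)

1.15 V

The Hg²⁺/Hg couple has the higher reduction potential and acts as the cathode, so E°_cell = +0.85 − (-0.40) = 1.25 V.
Balancing electrons gives n = 2; the reaction quotient is Q = [Cd²⁺]/[Hg²⁺] = 900.
E = E° − (RT/nF) ln Q = 1.25 − (8.314×343)/(2×96500) × (6.802) = 1.250 − 0.101 = 1.149 V.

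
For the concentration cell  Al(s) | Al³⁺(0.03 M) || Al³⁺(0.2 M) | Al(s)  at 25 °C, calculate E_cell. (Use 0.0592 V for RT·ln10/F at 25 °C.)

0.016 V

Both half-cells are Al³⁺/Al, so E°_cell = 0. The concentrated side is the cathode; the cell reaction moves Al³⁺ from high to low concentration with n = 3.
Q = [Al³⁺]_dilute/[Al³⁺]_conc = 0.03/0.2 = 0.150.
E = 0 − (0.0592/3) log Q = −(0.0592/3)(-0.824) = 0.0163 V.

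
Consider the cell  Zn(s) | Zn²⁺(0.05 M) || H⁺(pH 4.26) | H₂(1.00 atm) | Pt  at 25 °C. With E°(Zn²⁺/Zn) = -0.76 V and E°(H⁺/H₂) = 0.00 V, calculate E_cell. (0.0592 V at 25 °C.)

0.55 V

The hydrogen couple is the cathode, so E°_cell = 0.76 V; n = 2.
[H⁺] = 10^(−4.26) = 5.5 × 10^-5 M, and Q = [Zn²⁺]·P(H₂) / [H⁺]^2 = 1.66 × 10^7.
E = E° − (0.0592/2) log Q = 0.76 − (0.0592/2)(7.219) = 0.546 V.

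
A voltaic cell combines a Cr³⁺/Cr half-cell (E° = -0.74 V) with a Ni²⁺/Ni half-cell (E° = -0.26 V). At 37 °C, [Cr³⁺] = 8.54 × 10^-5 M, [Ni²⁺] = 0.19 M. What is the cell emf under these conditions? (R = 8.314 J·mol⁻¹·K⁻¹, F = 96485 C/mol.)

The Ni²⁺/Ni couple has the higher reduction potential and acts as the cathode, so E°_cell = -0.26 − (-0.74) = 0.48 V.
Balancing electrons gives n = 6; the reaction quotient is Q = [Cr³⁺]^2/[Ni²⁺]^3 = 1.06 × 10^-6.
E = E° − (RT/nF) ln Q = 0.48 − (8.314×310)/(6×96485) × (-13.754) = 0.480 + 0.061 = 0.541 V.

0.541 V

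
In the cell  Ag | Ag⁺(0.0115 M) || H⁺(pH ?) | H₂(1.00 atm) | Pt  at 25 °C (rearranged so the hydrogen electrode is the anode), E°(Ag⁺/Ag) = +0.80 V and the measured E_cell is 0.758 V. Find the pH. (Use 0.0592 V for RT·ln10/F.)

E°_cell = 0.80 V and n = 2.
log Q = n(E° − E)/0.0592 = 2×(0.80 − 0.758)/0.0592 = 1.419.
With Q = [H⁺]^2 / ([Ag⁺]^2·P(H₂)), solving for [H⁺] gives log[H⁺] = -1.230, so pH = 1.23.

pH = 1.23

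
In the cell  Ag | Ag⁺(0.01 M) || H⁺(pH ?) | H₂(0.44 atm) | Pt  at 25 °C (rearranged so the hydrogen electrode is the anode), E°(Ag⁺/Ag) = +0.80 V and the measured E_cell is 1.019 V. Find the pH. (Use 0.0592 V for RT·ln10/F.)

pH = 5.88

E°_cell = 0.80 V and n = 2.
log Q = n(E° − E)/0.0592 = 2×(0.80 − 1.019)/0.0592 = -7.399.
With Q = [H⁺]^2 / ([Ag⁺]^2·P(H₂)), solving for [H⁺] gives log[H⁺] = -5.878, so pH = 5.88.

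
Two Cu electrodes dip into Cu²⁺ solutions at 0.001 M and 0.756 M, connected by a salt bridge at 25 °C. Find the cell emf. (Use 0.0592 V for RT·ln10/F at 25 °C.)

Both half-cells are Cu²⁺/Cu, so E°_cell = 0. The concentrated side is the cathode; the cell reaction moves Cu²⁺ from high to low concentration with n = 2.
Q = [Cu²⁺]_dilute/[Cu²⁺]_conc = 0.001/0.756 = 0.00132.
E = 0 − (0.0592/2) log Q = −(0.0592/2)(-2.879) = 0.0852 V.

0.085 V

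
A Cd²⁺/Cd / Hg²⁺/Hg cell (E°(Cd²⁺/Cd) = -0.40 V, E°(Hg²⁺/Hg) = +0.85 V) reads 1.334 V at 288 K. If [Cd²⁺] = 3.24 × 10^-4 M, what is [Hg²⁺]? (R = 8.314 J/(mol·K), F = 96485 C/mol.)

From the Nernst equation, ln Q = nF(E° − E)/RT = 2×96485×(1.25 − 1.334)/(8.314×288) = -6.770, so Q = 0.00115.
With Q = [Cd²⁺]/[Hg²⁺] and the known concentrations, [Hg²⁺] in the denominator gives [Hg²⁺] = 0.28 M.

0.28 M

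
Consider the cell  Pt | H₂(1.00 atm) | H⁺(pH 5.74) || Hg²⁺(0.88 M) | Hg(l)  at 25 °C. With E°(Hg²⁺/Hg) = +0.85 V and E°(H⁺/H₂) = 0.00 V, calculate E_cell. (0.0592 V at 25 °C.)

1.19 V

The Hg²⁺/Hg couple is the cathode, so E°_cell = 0.85 V; n = 2.
[H⁺] = 10^(−5.74) = 1.8 × 10^-6 M, and Q = [H⁺]^2 / ([Hg²⁺]·P(H₂)) = 3.76 × 10^-12.
E = E° − (0.0592/2) log Q = 0.85 − (0.0592/2)(-11.424) = 1.188 V.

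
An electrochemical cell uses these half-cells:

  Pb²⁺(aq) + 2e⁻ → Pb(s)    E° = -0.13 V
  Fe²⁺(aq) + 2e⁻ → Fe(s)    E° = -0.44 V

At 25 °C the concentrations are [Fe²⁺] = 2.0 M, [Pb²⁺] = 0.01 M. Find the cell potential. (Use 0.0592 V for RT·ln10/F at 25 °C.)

0.242 V

The Pb²⁺/Pb couple has the higher reduction potential and acts as the cathode, so E°_cell = -0.13 − (-0.44) = 0.31 V.
Balancing electrons gives n = 2; the reaction quotient is Q = [Fe²⁺]/[Pb²⁺] = 200.
At 25 °C, E = E° − (0.0592/n) log Q = 0.31 − (0.0592/2)(2.301) = 0.310 − 0.068 = 0.242 V.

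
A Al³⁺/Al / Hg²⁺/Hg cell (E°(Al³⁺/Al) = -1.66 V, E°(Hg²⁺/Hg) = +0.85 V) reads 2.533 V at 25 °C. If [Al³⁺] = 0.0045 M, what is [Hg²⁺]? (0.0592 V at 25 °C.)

0.16 M

From the Nernst equation, log Q = n(E° − E)/0.0592 = 6(2.51 − 2.533)/0.0592 = -2.331, so Q = 0.00467.
With Q = [Al³⁺]^2/[Hg²⁺]^3 and the known concentrations, [Hg²⁺]^3 in the denominator gives [Hg²⁺] = 0.16 M.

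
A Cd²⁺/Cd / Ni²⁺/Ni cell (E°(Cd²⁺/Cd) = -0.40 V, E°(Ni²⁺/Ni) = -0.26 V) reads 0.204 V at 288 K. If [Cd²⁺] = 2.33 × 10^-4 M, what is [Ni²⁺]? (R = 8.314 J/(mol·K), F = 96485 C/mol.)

0.04 M

From the Nernst equation, ln Q = nF(E° − E)/RT = 2×96485×(0.14 − 0.204)/(8.314×288) = -5.158, so Q = 0.00575.
With Q = [Cd²⁺]/[Ni²⁺] and the known concentrations, [Ni²⁺] in the denominator gives [Ni²⁺] = 0.04 M.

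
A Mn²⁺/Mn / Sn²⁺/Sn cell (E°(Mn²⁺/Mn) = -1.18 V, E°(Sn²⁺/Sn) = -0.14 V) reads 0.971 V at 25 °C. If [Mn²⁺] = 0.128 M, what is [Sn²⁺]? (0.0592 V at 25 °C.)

6 × 10^-4 M

From the Nernst equation, log Q = n(E° − E)/0.0592 = 2(1.04 − 0.971)/0.0592 = 2.331, so Q = 214.
With Q = [Mn²⁺]/[Sn²⁺] and the known concentrations, [Sn²⁺] in the denominator gives [Sn²⁺] = 6 × 10^-4 M.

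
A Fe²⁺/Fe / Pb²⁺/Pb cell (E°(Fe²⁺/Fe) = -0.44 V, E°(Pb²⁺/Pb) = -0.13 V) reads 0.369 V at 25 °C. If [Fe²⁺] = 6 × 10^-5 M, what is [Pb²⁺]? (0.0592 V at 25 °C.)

From the Nernst equation, log Q = n(E° − E)/0.0592 = 2(0.31 − 0.369)/0.0592 = -1.993, so Q = 0.0102.
With Q = [Fe²⁺]/[Pb²⁺] and the known concentrations, [Pb²⁺] in the denominator gives [Pb²⁺] = 0.0059 M.

0.0059 M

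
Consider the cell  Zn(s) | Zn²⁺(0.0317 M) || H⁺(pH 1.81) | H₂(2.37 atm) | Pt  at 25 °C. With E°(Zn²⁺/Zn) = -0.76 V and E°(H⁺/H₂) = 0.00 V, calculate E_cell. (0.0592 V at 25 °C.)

The hydrogen couple is the cathode, so E°_cell = 0.76 V; n = 2.
[H⁺] = 10^(−1.81) = 0.015 M, and Q = [Zn²⁺]·P(H₂) / [H⁺]^2 = 313.
E = E° − (0.0592/2) log Q = 0.76 − (0.0592/2)(2.496) = 0.686 V.

0.69 V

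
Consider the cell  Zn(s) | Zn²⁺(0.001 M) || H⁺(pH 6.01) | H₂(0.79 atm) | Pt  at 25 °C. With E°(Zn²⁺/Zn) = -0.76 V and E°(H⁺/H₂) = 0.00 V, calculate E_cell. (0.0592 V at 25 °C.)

0.50 V

The hydrogen couple is the cathode, so E°_cell = 0.76 V; n = 2.
[H⁺] = 10^(−6.01) = 9.8 × 10^-7 M, and Q = [Zn²⁺]·P(H₂) / [H⁺]^2 = 8.27 × 10^8.
E = E° − (0.0592/2) log Q = 0.76 − (0.0592/2)(8.918) = 0.496 V.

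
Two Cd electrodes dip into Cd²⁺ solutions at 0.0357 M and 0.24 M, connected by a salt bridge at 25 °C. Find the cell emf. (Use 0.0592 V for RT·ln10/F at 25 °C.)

Both half-cells are Cd²⁺/Cd, so E°_cell = 0. The concentrated side is the cathode; the cell reaction moves Cd²⁺ from high to low concentration with n = 2.
Q = [Cd²⁺]_dilute/[Cd²⁺]_conc = 0.0357/0.24 = 0.149.
E = 0 − (0.0592/2) log Q = −(0.0592/2)(-0.828) = 0.0245 V.

0.025 V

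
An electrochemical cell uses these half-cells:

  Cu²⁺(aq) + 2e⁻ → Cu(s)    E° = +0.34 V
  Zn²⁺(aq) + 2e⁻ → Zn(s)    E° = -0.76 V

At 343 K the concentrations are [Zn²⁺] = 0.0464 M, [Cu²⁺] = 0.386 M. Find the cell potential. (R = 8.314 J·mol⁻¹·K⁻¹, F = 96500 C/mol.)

1.13 V

The Cu²⁺/Cu couple has the higher reduction potential and acts as the cathode, so E°_cell = +0.34 − (-0.76) = 1.10 V.
Balancing electrons gives n = 2; the reaction quotient is Q = [Zn²⁺]/[Cu²⁺] = 0.120.
E = E° − (RT/nF) ln Q = 1.10 − (8.314×343)/(2×96500) × (-2.119) = 1.100 + 0.031 = 1.131 V.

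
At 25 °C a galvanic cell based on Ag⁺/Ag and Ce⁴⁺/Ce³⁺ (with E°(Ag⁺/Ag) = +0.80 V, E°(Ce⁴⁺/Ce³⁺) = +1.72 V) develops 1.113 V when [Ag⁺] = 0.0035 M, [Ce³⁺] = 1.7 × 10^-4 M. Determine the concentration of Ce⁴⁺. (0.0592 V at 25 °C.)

0.0011 M

From the Nernst equation, log Q = n(E° − E)/0.0592 = 1(0.92 − 1.113)/0.0592 = -3.260, so Q = 5.49 × 10^-4.
With Q = [Ag⁺]·[Ce³⁺]/[Ce⁴⁺] and the known concentrations, [Ce⁴⁺] in the denominator gives [Ce⁴⁺] = 0.0011 M.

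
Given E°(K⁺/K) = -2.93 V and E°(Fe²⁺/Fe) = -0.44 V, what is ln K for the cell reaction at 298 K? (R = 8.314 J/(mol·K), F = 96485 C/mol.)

ln K = 193.9

E°_cell = -0.44 − (-2.93) = 2.49 V, with n = 2 electrons transferred.
At equilibrium E = 0, so the Nernst equation gives ln K = nFE°/RT = (2)(96485)(2.49)/((8.314)(298)) = 193.94.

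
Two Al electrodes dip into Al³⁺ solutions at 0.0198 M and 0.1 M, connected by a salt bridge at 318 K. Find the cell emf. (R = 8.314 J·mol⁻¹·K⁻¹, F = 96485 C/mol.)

Both half-cells are Al³⁺/Al, so E°_cell = 0. The concentrated side is the cathode; the cell reaction moves Al³⁺ from high to low concentration with n = 3.
Q = [Al³⁺]_dilute/[Al³⁺]_conc = 0.0198/0.1 = 0.198.
E = 0 − (RT/nF) ln Q = −((8.314×318)/(3×96485))(-1.619) = 0.0148 V.

0.015 V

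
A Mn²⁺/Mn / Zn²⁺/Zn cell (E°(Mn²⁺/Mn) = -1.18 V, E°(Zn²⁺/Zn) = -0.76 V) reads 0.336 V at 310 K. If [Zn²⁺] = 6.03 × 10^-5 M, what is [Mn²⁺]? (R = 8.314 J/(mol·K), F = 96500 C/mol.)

0.033 M

From the Nernst equation, ln Q = nF(E° − E)/RT = 2×96500×(0.42 − 0.336)/(8.314×310) = 6.290, so Q = 539.
With Q = [Mn²⁺]/[Zn²⁺] and the known concentrations, [Mn²⁺] in the numerator gives [Mn²⁺] = 0.033 M.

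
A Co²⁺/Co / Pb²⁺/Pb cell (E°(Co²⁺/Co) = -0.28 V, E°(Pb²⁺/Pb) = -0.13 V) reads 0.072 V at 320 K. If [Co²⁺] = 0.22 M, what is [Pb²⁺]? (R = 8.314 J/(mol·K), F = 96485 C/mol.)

7.7 × 10^-4 M

From the Nernst equation, ln Q = nF(E° − E)/RT = 2×96485×(0.15 − 0.072)/(8.314×320) = 5.657, so Q = 286.
With Q = [Co²⁺]/[Pb²⁺] and the known concentrations, [Pb²⁺] in the denominator gives [Pb²⁺] = 7.7 × 10^-4 M.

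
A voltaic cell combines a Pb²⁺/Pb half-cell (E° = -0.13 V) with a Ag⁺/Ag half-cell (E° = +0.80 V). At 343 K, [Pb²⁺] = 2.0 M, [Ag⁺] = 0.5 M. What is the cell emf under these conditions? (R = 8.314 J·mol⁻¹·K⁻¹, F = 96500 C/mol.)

0.899 V

The Ag⁺/Ag couple has the higher reduction potential and acts as the cathode, so E°_cell = +0.80 − (-0.13) = 0.93 V.
Balancing electrons gives n = 2; the reaction quotient is Q = [Pb²⁺]/[Ag⁺]^2 = 8.00.
E = E° − (RT/nF) ln Q = 0.93 − (8.314×343)/(2×96500) × (2.079) = 0.930 − 0.031 = 0.899 V.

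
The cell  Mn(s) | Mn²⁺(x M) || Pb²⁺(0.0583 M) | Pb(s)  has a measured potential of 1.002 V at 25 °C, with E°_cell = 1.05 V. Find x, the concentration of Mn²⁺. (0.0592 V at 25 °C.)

From the Nernst equation, log Q = n(E° − E)/0.0592 = 2(1.05 − 1.002)/0.0592 = 1.622, so Q = 41.8.
With Q = [Mn²⁺]/[Pb²⁺] and the known concentrations, [Mn²⁺] in the numerator gives [Mn²⁺] = 2.4 M.

2.4 M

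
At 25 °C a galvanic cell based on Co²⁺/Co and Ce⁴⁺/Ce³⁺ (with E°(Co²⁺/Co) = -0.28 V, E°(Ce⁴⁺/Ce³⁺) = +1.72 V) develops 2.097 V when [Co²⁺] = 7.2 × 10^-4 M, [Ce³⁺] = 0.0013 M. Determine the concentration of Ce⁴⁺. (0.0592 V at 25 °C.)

From the Nernst equation, log Q = n(E° − E)/0.0592 = 2(2.00 − 2.097)/0.0592 = -3.277, so Q = 5.28 × 10^-4.
With Q = [Co²⁺]·[Ce³⁺]^2/[Ce⁴⁺]^2 and the known concentrations, [Ce⁴⁺]^2 in the denominator gives [Ce⁴⁺] = 0.0015 M.

0.0015 M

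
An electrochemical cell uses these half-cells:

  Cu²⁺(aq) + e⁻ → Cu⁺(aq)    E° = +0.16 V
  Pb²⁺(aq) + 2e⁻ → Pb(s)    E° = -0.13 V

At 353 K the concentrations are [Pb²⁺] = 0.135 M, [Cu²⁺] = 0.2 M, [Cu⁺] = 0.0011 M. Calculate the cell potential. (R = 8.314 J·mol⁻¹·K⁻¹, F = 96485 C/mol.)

0.479 V

The Cu²⁺/Cu⁺ couple has the higher reduction potential and acts as the cathode, so E°_cell = +0.16 − (-0.13) = 0.29 V.
Balancing electrons gives n = 2; the reaction quotient is Q = [Pb²⁺]·[Cu⁺]^2/[Cu²⁺]^2 = 4.08 × 10^-6.
E = E° − (RT/nF) ln Q = 0.29 − (8.314×353)/(2×96485) × (-12.408) = 0.290 + 0.189 = 0.479 V.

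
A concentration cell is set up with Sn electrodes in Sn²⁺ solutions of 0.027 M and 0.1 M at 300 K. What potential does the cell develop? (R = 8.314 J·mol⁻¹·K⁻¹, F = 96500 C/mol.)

0.017 V

Both half-cells are Sn²⁺/Sn, so E°_cell = 0. The concentrated side is the cathode; the cell reaction moves Sn²⁺ from high to low concentration with n = 2.
Q = [Sn²⁺]_dilute/[Sn²⁺]_conc = 0.027/0.1 = 0.270.
E = 0 − (RT/nF) ln Q = −((8.314×300)/(2×96500))(-1.309) = 0.0169 V.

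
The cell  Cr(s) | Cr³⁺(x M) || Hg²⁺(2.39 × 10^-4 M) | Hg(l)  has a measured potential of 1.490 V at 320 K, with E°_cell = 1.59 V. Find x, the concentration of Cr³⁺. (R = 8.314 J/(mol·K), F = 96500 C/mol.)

0.2 M

From the Nernst equation, ln Q = nF(E° − E)/RT = 6×96500×(1.59 − 1.490)/(8.314×320) = 21.763, so Q = 2.83 × 10^9.
With Q = [Cr³⁺]^2/[Hg²⁺]^3 and the known concentrations, [Cr³⁺]^2 in the numerator gives [Cr³⁺] = 0.2 M.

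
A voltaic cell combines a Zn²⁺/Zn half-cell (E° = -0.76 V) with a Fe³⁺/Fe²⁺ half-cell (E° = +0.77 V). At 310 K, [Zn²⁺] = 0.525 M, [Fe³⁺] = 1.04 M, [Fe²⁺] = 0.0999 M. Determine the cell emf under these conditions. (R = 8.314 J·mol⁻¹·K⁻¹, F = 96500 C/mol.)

The Fe³⁺/Fe²⁺ couple has the higher reduction potential and acts as the cathode, so E°_cell = +0.77 − (-0.76) = 1.53 V.
Balancing electrons gives n = 2; the reaction quotient is Q = [Zn²⁺]·[Fe²⁺]^2/[Fe³⁺]^2 = 0.00484.
E = E° − (RT/nF) ln Q = 1.53 − (8.314×310)/(2×96500) × (-5.330) = 1.530 + 0.071 = 1.601 V.

1.60 V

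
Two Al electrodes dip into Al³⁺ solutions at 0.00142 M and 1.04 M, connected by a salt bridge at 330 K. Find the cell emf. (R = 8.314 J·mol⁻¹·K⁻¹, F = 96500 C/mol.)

Both half-cells are Al³⁺/Al, so E°_cell = 0. The concentrated side is the cathode; the cell reaction moves Al³⁺ from high to low concentration with n = 3.
Q = [Al³⁺]_dilute/[Al³⁺]_conc = 0.00142/1.04 = 0.00137.
E = 0 − (RT/nF) ln Q = −((8.314×330)/(3×96500))(-6.596) = 0.0625 V.

0.063 V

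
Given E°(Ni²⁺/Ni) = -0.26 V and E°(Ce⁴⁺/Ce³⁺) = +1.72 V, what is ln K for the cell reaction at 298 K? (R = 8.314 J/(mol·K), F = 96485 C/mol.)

E°_cell = +1.72 − (-0.26) = 1.98 V, with n = 2 electrons transferred.
At equilibrium E = 0, so the Nernst equation gives ln K = nFE°/RT = (2)(96485)(1.98)/((8.314)(298)) = 154.22.

ln K = 154.2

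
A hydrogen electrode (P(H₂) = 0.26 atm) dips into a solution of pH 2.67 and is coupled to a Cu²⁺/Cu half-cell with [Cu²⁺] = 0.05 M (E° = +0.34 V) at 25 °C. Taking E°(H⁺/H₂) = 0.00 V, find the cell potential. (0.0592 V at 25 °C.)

0.44 V

The Cu²⁺/Cu couple is the cathode, so E°_cell = 0.34 V; n = 2.
[H⁺] = 10^(−2.67) = 0.0021 M, and Q = [H⁺]^2 / ([Cu²⁺]·P(H₂)) = 3.52 × 10^-4.
E = E° − (0.0592/2) log Q = 0.34 − (0.0592/2)(-3.454) = 0.442 V.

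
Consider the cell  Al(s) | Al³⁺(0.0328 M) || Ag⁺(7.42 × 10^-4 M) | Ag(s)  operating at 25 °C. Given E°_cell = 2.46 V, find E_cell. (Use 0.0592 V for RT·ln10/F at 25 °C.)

Balancing electrons gives n = 3; the reaction quotient is Q = [Al³⁺]/[Ag⁺]^3 = 8.03 × 10^7.
At 25 °C, E = E° − (0.0592/n) log Q = 2.46 − (0.0592/3)(7.905) = 2.460 − 0.156 = 2.304 V.

2.30 V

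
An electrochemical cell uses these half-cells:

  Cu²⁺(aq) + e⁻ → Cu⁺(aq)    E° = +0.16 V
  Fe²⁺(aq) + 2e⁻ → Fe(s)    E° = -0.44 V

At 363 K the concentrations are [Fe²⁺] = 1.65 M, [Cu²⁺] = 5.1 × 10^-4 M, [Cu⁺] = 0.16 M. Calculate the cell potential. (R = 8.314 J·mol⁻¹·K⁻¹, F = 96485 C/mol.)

0.412 V

The Cu²⁺/Cu⁺ couple has the higher reduction potential and acts as the cathode, so E°_cell = +0.16 − (-0.44) = 0.60 V.
Balancing electrons gives n = 2; the reaction quotient is Q = [Fe²⁺]·[Cu⁺]^2/[Cu²⁺]^2 = 1.62 × 10^5.
E = E° − (RT/nF) ln Q = 0.60 − (8.314×363)/(2×96485) × (11.998) = 0.600 − 0.188 = 0.412 V.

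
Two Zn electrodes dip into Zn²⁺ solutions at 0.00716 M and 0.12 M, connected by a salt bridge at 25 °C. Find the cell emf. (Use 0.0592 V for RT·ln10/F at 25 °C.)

0.036 V

Both half-cells are Zn²⁺/Zn, so E°_cell = 0. The concentrated side is the cathode; the cell reaction moves Zn²⁺ from high to low concentration with n = 2.
Q = [Zn²⁺]_dilute/[Zn²⁺]_conc = 0.00716/0.12 = 0.0597.
E = 0 − (0.0592/2) log Q = −(0.0592/2)(-1.224) = 0.0362 V.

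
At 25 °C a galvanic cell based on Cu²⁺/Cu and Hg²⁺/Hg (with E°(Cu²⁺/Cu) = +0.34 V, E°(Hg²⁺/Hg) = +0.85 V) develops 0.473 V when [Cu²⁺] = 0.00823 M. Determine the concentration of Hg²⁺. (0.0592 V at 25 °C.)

From the Nernst equation, log Q = n(E° − E)/0.0592 = 2(0.51 − 0.473)/0.0592 = 1.250, so Q = 17.8.
With Q = [Cu²⁺]/[Hg²⁺] and the known concentrations, [Hg²⁺] in the denominator gives [Hg²⁺] = 4.6 × 10^-4 M.

4.6 × 10^-4 M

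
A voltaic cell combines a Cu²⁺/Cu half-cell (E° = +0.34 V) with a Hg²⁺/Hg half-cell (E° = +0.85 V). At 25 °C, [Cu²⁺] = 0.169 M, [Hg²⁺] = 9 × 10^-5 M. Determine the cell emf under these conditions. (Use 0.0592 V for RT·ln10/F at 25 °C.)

The Hg²⁺/Hg couple has the higher reduction potential and acts as the cathode, so E°_cell = +0.85 − (+0.34) = 0.51 V.
Balancing electrons gives n = 2; the reaction quotient is Q = [Cu²⁺]/[Hg²⁺] = 1880.
At 25 °C, E = E° − (0.0592/n) log Q = 0.51 − (0.0592/2)(3.274) = 0.510 − 0.097 = 0.413 V.

0.413 V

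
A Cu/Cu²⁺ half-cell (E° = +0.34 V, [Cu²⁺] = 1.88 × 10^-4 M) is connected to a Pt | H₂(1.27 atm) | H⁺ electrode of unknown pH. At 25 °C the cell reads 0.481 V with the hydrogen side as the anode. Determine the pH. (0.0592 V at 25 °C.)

E°_cell = 0.34 V and n = 2.
log Q = n(E° − E)/0.0592 = 2×(0.34 − 0.481)/0.0592 = -4.764.
With Q = [H⁺]^2 / ([Cu²⁺]·P(H₂)), solving for [H⁺] gives log[H⁺] = -4.193, so pH = 4.19.

pH = 4.19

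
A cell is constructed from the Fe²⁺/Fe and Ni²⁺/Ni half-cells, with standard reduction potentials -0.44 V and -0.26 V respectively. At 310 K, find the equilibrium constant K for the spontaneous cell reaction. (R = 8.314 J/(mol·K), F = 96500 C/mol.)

E°_cell = -0.26 − (-0.44) = 0.18 V, with n = 2 electrons transferred.
At equilibrium E = 0, so the Nernst equation gives ln K = nFE°/RT = (2)(96500)(0.18)/((8.314)(310)) = 13.48.
K = e^13.48 = 7.1 × 10^5.

7.1 × 10^5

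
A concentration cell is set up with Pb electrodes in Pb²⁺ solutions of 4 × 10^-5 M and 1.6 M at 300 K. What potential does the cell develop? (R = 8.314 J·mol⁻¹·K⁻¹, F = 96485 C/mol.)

Both half-cells are Pb²⁺/Pb, so E°_cell = 0. The concentrated side is the cathode; the cell reaction moves Pb²⁺ from high to low concentration with n = 2.
Q = [Pb²⁺]_dilute/[Pb²⁺]_conc = 4 × 10^-5/1.6 = 2.5 × 10^-5.
E = 0 − (RT/nF) ln Q = −((8.314×300)/(2×96485))(-10.597) = 0.1370 V.

0.14 V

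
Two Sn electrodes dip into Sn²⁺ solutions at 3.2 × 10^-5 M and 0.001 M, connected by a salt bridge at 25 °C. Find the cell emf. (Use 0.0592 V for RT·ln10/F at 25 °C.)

0.044 V

Both half-cells are Sn²⁺/Sn, so E°_cell = 0. The concentrated side is the cathode; the cell reaction moves Sn²⁺ from high to low concentration with n = 2.
Q = [Sn²⁺]_dilute/[Sn²⁺]_conc = 3.2 × 10^-5/0.001 = 0.0320.
E = 0 − (0.0592/2) log Q = −(0.0592/2)(-1.495) = 0.0443 V.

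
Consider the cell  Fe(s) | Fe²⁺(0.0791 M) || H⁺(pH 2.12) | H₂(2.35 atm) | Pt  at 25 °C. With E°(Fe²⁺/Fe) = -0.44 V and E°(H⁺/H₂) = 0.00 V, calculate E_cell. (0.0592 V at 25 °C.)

The hydrogen couple is the cathode, so E°_cell = 0.44 V; n = 2.
[H⁺] = 10^(−2.12) = 0.0076 M, and Q = [Fe²⁺]·P(H₂) / [H⁺]^2 = 3230.
E = E° − (0.0592/2) log Q = 0.44 − (0.0592/2)(3.509) = 0.336 V.

0.34 V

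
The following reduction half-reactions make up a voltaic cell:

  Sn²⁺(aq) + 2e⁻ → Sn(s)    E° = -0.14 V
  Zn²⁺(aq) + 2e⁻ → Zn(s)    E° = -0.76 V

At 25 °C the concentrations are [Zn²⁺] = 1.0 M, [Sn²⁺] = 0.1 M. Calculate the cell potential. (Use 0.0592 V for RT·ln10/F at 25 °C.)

0.590 V

The Sn²⁺/Sn couple has the higher reduction potential and acts as the cathode, so E°_cell = -0.14 − (-0.76) = 0.62 V.
Balancing electrons gives n = 2; the reaction quotient is Q = [Zn²⁺]/[Sn²⁺] = 10.0.
At 25 °C, E = E° − (0.0592/n) log Q = 0.62 − (0.0592/2)(1.000) = 0.620 − 0.030 = 0.590 V.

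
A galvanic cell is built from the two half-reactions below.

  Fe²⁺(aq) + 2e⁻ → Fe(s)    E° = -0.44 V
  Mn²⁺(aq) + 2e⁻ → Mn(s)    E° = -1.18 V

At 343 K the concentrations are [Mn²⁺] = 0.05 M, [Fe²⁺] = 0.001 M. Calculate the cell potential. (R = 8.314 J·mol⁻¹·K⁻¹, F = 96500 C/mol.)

0.682 V

The Fe²⁺/Fe couple has the higher reduction potential and acts as the cathode, so E°_cell = -0.44 − (-1.18) = 0.74 V.
Balancing electrons gives n = 2; the reaction quotient is Q = [Mn²⁺]/[Fe²⁺] = 50.0.
E = E° − (RT/nF) ln Q = 0.74 − (8.314×343)/(2×96500) × (3.912) = 0.740 − 0.058 = 0.682 V.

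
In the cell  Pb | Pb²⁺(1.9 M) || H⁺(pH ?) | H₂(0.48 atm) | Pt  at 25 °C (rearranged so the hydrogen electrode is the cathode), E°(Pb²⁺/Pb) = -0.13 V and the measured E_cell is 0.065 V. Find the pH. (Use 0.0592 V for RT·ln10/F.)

pH = 1.12

E°_cell = 0.13 V and n = 2.
log Q = n(E° − E)/0.0592 = 2×(0.13 − 0.065)/0.0592 = 2.196.
With Q = [Pb²⁺]·P(H₂) / [H⁺]^2, solving for [H⁺] gives log[H⁺] = -1.118, so pH = 1.12.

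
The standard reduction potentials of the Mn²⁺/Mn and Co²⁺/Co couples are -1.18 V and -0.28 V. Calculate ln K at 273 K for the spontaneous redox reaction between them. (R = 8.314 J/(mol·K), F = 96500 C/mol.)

ln K = 76.5

E°_cell = -0.28 − (-1.18) = 0.90 V, with n = 2 electrons transferred.
At equilibrium E = 0, so the Nernst equation gives ln K = nFE°/RT = (2)(96500)(0.90)/((8.314)(273)) = 76.53.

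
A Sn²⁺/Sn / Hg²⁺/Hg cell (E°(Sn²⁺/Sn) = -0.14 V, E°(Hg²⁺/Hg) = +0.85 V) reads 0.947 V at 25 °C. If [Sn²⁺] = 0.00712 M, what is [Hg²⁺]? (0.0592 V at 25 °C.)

2.5 × 10^-4 M

From the Nernst equation, log Q = n(E° − E)/0.0592 = 2(0.99 − 0.947)/0.0592 = 1.453, so Q = 28.4.
With Q = [Sn²⁺]/[Hg²⁺] and the known concentrations, [Hg²⁺] in the denominator gives [Hg²⁺] = 2.5 × 10^-4 M.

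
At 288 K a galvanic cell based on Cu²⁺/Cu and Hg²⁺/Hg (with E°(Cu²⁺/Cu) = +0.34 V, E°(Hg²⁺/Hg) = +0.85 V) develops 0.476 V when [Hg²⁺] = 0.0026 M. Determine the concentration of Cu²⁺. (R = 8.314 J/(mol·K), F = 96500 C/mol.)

From the Nernst equation, ln Q = nF(E° − E)/RT = 2×96500×(0.51 − 0.476)/(8.314×288) = 2.741, so Q = 15.5.
With Q = [Cu²⁺]/[Hg²⁺] and the known concentrations, [Cu²⁺] in the numerator gives [Cu²⁺] = 0.04 M.

0.04 M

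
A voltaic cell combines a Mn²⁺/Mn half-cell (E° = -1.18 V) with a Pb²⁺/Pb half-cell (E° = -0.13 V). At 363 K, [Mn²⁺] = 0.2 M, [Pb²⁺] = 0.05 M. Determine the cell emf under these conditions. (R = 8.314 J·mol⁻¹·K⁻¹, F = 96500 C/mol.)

1.03 V

The Pb²⁺/Pb couple has the higher reduction potential and acts as the cathode, so E°_cell = -0.13 − (-1.18) = 1.05 V.
Balancing electrons gives n = 2; the reaction quotient is Q = [Mn²⁺]/[Pb²⁺] = 4.00.
E = E° − (RT/nF) ln Q = 1.05 − (8.314×363)/(2×96500) × (1.386) = 1.050 − 0.022 = 1.028 V.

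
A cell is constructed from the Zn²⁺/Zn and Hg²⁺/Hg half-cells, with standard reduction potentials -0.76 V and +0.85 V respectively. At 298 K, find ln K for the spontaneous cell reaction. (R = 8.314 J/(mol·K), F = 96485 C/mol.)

ln K = 125.4

E°_cell = +0.85 − (-0.76) = 1.61 V, with n = 2 electrons transferred.
At equilibrium E = 0, so the Nernst equation gives ln K = nFE°/RT = (2)(96485)(1.61)/((8.314)(298)) = 125.40.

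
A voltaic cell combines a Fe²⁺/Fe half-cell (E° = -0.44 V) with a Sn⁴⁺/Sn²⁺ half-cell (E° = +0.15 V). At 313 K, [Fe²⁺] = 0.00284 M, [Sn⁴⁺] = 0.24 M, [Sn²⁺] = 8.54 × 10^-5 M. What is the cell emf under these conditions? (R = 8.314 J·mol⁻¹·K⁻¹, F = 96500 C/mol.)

0.776 V

The Sn⁴⁺/Sn²⁺ couple has the higher reduction potential and acts as the cathode, so E°_cell = +0.15 − (-0.44) = 0.59 V.
Balancing electrons gives n = 2; the reaction quotient is Q = [Fe²⁺]·[Sn²⁺]/[Sn⁴⁺] = 1.01 × 10^-6.
E = E° − (RT/nF) ln Q = 0.59 − (8.314×313)/(2×96500) × (-13.805) = 0.590 + 0.186 = 0.776 V.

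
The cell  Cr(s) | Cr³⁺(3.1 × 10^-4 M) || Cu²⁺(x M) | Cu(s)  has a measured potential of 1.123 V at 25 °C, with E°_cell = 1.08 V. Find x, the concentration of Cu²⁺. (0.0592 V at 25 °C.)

From the Nernst equation, log Q = n(E° − E)/0.0592 = 6(1.08 − 1.123)/0.0592 = -4.358, so Q = 4.38 × 10^-5.
With Q = [Cr³⁺]^2/[Cu²⁺]^3 and the known concentrations, [Cu²⁺]^3 in the denominator gives [Cu²⁺] = 0.13 M.

0.13 M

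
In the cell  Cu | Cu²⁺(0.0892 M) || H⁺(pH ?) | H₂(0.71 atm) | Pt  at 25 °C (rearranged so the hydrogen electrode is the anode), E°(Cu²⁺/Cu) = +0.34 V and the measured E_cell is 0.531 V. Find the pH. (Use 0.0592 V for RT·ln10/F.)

E°_cell = 0.34 V and n = 2.
log Q = n(E° − E)/0.0592 = 2×(0.34 − 0.531)/0.0592 = -6.453.
With Q = [H⁺]^2 / ([Cu²⁺]·P(H₂)), solving for [H⁺] gives log[H⁺] = -3.826, so pH = 3.83.

pH = 3.83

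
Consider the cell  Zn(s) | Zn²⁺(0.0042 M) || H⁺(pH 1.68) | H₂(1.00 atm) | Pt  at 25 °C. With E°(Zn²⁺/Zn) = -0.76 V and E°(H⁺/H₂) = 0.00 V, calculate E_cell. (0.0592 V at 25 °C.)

The hydrogen couple is the cathode, so E°_cell = 0.76 V; n = 2.
[H⁺] = 10^(−1.68) = 0.021 M, and Q = [Zn²⁺]·P(H₂) / [H⁺]^2 = 9.62.
E = E° − (0.0592/2) log Q = 0.76 − (0.0592/2)(0.983) = 0.731 V.

0.73 V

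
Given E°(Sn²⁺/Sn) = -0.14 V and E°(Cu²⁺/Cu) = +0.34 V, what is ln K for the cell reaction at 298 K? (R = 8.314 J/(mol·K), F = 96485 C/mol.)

E°_cell = +0.34 − (-0.14) = 0.48 V, with n = 2 electrons transferred.
At equilibrium E = 0, so the Nernst equation gives ln K = nFE°/RT = (2)(96485)(0.48)/((8.314)(298)) = 37.39.

ln K = 37.4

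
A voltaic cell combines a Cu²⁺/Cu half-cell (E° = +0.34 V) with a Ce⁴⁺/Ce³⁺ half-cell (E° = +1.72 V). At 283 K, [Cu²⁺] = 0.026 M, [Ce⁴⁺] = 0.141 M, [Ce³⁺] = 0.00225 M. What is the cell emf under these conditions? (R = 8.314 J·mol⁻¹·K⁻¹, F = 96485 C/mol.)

1.53 V

The Ce⁴⁺/Ce³⁺ couple has the higher reduction potential and acts as the cathode, so E°_cell = +1.72 − (+0.34) = 1.38 V.
Balancing electrons gives n = 2; the reaction quotient is Q = [Cu²⁺]·[Ce³⁺]^2/[Ce⁴⁺]^2 = 6.62 × 10^-6.
E = E° − (RT/nF) ln Q = 1.38 − (8.314×283)/(2×96485) × (-11.925) = 1.380 + 0.145 = 1.525 V.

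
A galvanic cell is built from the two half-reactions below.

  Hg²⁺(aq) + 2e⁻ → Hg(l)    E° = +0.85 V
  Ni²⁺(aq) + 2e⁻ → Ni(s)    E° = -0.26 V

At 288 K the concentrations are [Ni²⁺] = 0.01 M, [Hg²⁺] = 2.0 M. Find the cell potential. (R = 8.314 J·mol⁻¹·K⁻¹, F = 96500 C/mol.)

1.18 V

The Hg²⁺/Hg couple has the higher reduction potential and acts as the cathode, so E°_cell = +0.85 − (-0.26) = 1.11 V.
Balancing electrons gives n = 2; the reaction quotient is Q = [Ni²⁺]/[Hg²⁺] = 0.00500.
E = E° − (RT/nF) ln Q = 1.11 − (8.314×288)/(2×96500) × (-5.298) = 1.110 + 0.066 = 1.176 V.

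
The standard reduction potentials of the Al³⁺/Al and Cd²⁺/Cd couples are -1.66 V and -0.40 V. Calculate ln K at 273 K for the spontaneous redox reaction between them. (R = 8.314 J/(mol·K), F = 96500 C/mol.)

ln K = 321.4

E°_cell = -0.40 − (-1.66) = 1.26 V, with n = 6 electrons transferred.
At equilibrium E = 0, so the Nernst equation gives ln K = nFE°/RT = (6)(96500)(1.26)/((8.314)(273)) = 321.42.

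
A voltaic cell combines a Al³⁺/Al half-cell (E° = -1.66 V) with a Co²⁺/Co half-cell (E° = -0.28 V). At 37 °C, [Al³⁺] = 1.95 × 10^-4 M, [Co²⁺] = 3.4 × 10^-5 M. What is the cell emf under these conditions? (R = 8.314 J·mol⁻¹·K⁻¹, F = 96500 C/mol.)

1.32 V

The Co²⁺/Co couple has the higher reduction potential and acts as the cathode, so E°_cell = -0.28 − (-1.66) = 1.38 V.
Balancing electrons gives n = 6; the reaction quotient is Q = [Al³⁺]^2/[Co²⁺]^3 = 9.67 × 10^5.
E = E° − (RT/nF) ln Q = 1.38 − (8.314×310)/(6×96500) × (13.782) = 1.380 − 0.061 = 1.319 V.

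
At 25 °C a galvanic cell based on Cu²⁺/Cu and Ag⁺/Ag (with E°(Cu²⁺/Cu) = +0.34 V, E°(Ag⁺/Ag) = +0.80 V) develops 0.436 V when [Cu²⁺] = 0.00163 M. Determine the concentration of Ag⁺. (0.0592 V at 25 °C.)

0.016 M

From the Nernst equation, log Q = n(E° − E)/0.0592 = 2(0.46 − 0.436)/0.0592 = 0.811, so Q = 6.47.
With Q = [Cu²⁺]/[Ag⁺]^2 and the known concentrations, [Ag⁺]^2 in the denominator gives [Ag⁺] = 0.016 M.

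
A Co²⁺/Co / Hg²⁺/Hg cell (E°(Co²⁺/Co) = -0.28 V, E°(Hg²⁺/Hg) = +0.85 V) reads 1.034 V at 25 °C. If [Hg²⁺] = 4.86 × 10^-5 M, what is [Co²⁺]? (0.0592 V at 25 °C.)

From the Nernst equation, log Q = n(E° − E)/0.0592 = 2(1.13 − 1.034)/0.0592 = 3.243, so Q = 1750.
With Q = [Co²⁺]/[Hg²⁺] and the known concentrations, [Co²⁺] in the numerator gives [Co²⁺] = 0.085 M.

0.085 M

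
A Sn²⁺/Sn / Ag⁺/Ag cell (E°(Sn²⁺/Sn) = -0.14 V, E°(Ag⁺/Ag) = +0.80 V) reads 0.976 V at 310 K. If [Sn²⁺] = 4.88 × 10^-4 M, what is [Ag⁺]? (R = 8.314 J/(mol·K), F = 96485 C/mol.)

From the Nernst equation, ln Q = nF(E° − E)/RT = 2×96485×(0.94 − 0.976)/(8.314×310) = -2.695, so Q = 0.0675.
With Q = [Sn²⁺]/[Ag⁺]^2 and the known concentrations, [Ag⁺]^2 in the denominator gives [Ag⁺] = 0.085 M.

0.085 M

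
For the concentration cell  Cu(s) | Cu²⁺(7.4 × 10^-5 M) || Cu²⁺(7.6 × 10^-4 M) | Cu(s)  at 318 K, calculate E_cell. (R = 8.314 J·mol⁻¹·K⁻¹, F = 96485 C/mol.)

Both half-cells are Cu²⁺/Cu, so E°_cell = 0. The concentrated side is the cathode; the cell reaction moves Cu²⁺ from high to low concentration with n = 2.
Q = [Cu²⁺]_dilute/[Cu²⁺]_conc = 7.4 × 10^-5/7.6 × 10^-4 = 0.0974.
E = 0 − (RT/nF) ln Q = −((8.314×318)/(2×96485))(-2.329) = 0.0319 V.

0.032 V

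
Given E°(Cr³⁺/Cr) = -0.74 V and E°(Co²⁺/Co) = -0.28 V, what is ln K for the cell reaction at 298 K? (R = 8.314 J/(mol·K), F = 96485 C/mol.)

ln K = 107.5

E°_cell = -0.28 − (-0.74) = 0.46 V, with n = 6 electrons transferred.
At equilibrium E = 0, so the Nernst equation gives ln K = nFE°/RT = (6)(96485)(0.46)/((8.314)(298)) = 107.48.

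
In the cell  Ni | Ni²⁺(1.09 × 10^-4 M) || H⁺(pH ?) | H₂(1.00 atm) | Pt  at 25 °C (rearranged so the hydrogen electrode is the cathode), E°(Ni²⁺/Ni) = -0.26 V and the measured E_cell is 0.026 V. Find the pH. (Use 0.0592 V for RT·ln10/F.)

E°_cell = 0.26 V and n = 2.
log Q = n(E° − E)/0.0592 = 2×(0.26 − 0.026)/0.0592 = 7.905.
With Q = [Ni²⁺]·P(H₂) / [H⁺]^2, solving for [H⁺] gives log[H⁺] = -5.934, so pH = 5.93.

pH = 5.93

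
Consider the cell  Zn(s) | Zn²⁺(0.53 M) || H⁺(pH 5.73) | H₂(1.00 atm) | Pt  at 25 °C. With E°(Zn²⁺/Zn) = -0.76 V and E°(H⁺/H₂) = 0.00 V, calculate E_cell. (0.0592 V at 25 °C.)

The hydrogen couple is the cathode, so E°_cell = 0.76 V; n = 2.
[H⁺] = 10^(−5.73) = 1.9 × 10^-6 M, and Q = [Zn²⁺]·P(H₂) / [H⁺]^2 = 1.53 × 10^11.
E = E° − (0.0592/2) log Q = 0.76 − (0.0592/2)(11.184) = 0.429 V.

0.43 V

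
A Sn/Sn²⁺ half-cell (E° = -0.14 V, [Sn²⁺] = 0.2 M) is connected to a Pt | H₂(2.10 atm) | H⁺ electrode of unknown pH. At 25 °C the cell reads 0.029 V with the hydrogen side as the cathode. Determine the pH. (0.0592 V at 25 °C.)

E°_cell = 0.14 V and n = 2.
log Q = n(E° − E)/0.0592 = 2×(0.14 − 0.029)/0.0592 = 3.750.
With Q = [Sn²⁺]·P(H₂) / [H⁺]^2, solving for [H⁺] gives log[H⁺] = -2.063, so pH = 2.06.

pH = 2.06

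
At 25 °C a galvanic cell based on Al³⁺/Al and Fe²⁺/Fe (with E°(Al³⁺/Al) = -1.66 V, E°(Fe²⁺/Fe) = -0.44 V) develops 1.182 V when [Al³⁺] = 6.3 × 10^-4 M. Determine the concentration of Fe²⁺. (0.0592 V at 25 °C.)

From the Nernst equation, log Q = n(E° − E)/0.0592 = 6(1.22 − 1.182)/0.0592 = 3.851, so Q = 7100.
With Q = [Al³⁺]^2/[Fe²⁺]^3 and the known concentrations, [Fe²⁺]^3 in the denominator gives [Fe²⁺] = 3.8 × 10^-4 M.

3.8 × 10^-4 M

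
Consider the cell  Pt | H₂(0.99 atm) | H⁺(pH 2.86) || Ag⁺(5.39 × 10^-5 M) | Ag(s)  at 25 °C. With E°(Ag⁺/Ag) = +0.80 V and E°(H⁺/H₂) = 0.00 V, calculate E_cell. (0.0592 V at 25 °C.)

0.72 V

The Ag⁺/Ag couple is the cathode, so E°_cell = 0.80 V; n = 2.
[H⁺] = 10^(−2.86) = 0.0014 M, and Q = [H⁺]^2 / ([Ag⁺]^2·P(H₂)) = 663.
E = E° − (0.0592/2) log Q = 0.80 − (0.0592/2)(2.821) = 0.716 V.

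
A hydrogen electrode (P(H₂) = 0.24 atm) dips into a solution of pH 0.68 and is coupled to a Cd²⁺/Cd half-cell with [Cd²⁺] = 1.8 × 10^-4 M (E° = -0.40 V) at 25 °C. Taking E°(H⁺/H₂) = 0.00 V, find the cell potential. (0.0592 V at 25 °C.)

The hydrogen couple is the cathode, so E°_cell = 0.40 V; n = 2.
[H⁺] = 10^(−0.68) = 0.21 M, and Q = [Cd²⁺]·P(H₂) / [H⁺]^2 = 9.9 × 10^-4.
E = E° − (0.0592/2) log Q = 0.40 − (0.0592/2)(-3.005) = 0.489 V.

0.49 V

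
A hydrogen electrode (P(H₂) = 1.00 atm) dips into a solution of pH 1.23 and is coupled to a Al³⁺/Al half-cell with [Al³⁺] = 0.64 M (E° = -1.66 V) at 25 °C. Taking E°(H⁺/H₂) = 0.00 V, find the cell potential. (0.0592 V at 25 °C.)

The hydrogen couple is the cathode, so E°_cell = 1.66 V; n = 6.
[H⁺] = 10^(−1.23) = 0.059 M, and Q = [Al³⁺]^2·P(H₂)^3 / [H⁺]^6 = 9.83 × 10^6.
E = E° − (0.0592/6) log Q = 1.66 − (0.0592/6)(6.992) = 1.591 V.

1.59 V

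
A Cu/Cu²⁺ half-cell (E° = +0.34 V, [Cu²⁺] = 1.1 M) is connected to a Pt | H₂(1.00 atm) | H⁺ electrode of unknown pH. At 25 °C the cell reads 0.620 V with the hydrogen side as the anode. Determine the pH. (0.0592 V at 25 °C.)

pH = 4.71

E°_cell = 0.34 V and n = 2.
log Q = n(E° − E)/0.0592 = 2×(0.34 − 0.620)/0.0592 = -9.459.
With Q = [H⁺]^2 / ([Cu²⁺]·P(H₂)), solving for [H⁺] gives log[H⁺] = -4.709, so pH = 4.71.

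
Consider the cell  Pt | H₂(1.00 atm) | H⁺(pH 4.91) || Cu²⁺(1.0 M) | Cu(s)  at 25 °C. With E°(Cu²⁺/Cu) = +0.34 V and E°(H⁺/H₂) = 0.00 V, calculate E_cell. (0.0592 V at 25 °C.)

0.63 V

The Cu²⁺/Cu couple is the cathode, so E°_cell = 0.34 V; n = 2.
[H⁺] = 10^(−4.91) = 1.2 × 10^-5 M, and Q = [H⁺]^2 / ([Cu²⁺]·P(H₂)) = 1.51 × 10^-10.
E = E° − (0.0592/2) log Q = 0.34 − (0.0592/2)(-9.820) = 0.631 V.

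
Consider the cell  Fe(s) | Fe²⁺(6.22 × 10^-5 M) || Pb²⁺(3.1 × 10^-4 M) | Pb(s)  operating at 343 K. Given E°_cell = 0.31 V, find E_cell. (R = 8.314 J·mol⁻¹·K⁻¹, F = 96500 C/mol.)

0.334 V

Balancing electrons gives n = 2; the reaction quotient is Q = [Fe²⁺]/[Pb²⁺] = 0.201.
E = E° − (RT/nF) ln Q = 0.31 − (8.314×343)/(2×96500) × (-1.606) = 0.310 + 0.024 = 0.334 V.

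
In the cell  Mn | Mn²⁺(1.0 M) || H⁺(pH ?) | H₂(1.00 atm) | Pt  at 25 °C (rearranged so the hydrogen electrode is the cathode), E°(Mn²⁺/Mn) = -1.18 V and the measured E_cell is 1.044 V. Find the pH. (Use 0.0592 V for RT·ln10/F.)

pH = 2.30

E°_cell = 1.18 V and n = 2.
log Q = n(E° − E)/0.0592 = 2×(1.18 − 1.044)/0.0592 = 4.595.
With Q = [Mn²⁺]·P(H₂) / [H⁺]^2, solving for [H⁺] gives log[H⁺] = -2.297, so pH = 2.30.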